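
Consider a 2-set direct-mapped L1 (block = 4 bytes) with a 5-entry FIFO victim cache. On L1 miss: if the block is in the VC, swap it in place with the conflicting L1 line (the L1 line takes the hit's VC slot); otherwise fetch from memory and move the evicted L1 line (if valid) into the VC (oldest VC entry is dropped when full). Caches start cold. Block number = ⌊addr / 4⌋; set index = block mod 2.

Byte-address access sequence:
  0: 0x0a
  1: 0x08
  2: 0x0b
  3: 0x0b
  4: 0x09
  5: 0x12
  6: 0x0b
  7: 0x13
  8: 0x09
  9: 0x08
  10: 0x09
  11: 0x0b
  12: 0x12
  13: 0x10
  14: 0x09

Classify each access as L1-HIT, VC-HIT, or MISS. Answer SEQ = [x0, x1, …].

  [0] addr=0xa blk=2 s=0: MISS | VC []
  [1] addr=0x8 blk=2 s=0: L1-HIT | VC []
  [2] addr=0xb blk=2 s=0: L1-HIT | VC []
  [3] addr=0xb blk=2 s=0: L1-HIT | VC []
  [4] addr=0x9 blk=2 s=0: L1-HIT | VC []
  [5] addr=0x12 blk=4 s=0: MISS | VC [2]
  [6] addr=0xb blk=2 s=0: VC-HIT | VC [4]
  [7] addr=0x13 blk=4 s=0: VC-HIT | VC [2]
  [8] addr=0x9 blk=2 s=0: VC-HIT | VC [4]
  [9] addr=0x8 blk=2 s=0: L1-HIT | VC [4]
  [10] addr=0x9 blk=2 s=0: L1-HIT | VC [4]
  [11] addr=0xb blk=2 s=0: L1-HIT | VC [4]
  [12] addr=0x12 blk=4 s=0: VC-HIT | VC [2]
  [13] addr=0x10 blk=4 s=0: L1-HIT | VC [2]
  [14] addr=0x9 blk=2 s=0: VC-HIT | VC [4]

SEQ = [MISS, L1-HIT, L1-HIT, L1-HIT, L1-HIT, MISS, VC-HIT, VC-HIT, VC-HIT, L1-HIT, L1-HIT, L1-HIT, VC-HIT, L1-HIT, VC-HIT]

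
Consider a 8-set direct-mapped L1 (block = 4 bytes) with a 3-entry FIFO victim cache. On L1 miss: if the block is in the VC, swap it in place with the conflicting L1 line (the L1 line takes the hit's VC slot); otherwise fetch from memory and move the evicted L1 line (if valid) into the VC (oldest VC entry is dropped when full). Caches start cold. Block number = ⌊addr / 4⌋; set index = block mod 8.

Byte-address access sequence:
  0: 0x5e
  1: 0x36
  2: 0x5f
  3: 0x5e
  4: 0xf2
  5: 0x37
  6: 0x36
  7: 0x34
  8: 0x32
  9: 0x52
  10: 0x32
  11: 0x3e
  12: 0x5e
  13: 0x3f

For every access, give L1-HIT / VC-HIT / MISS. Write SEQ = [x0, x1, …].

0: 0x5e (blk 23, set 7) → MISS  vc=[]
1: 0x36 (blk 13, set 5) → MISS  vc=[]
2: 0x5f (blk 23, set 7) → L1-HIT  vc=[]
3: 0x5e (blk 23, set 7) → L1-HIT  vc=[]
4: 0xf2 (blk 60, set 4) → MISS  vc=[]
5: 0x37 (blk 13, set 5) → L1-HIT  vc=[]
6: 0x36 (blk 13, set 5) → L1-HIT  vc=[]
7: 0x34 (blk 13, set 5) → L1-HIT  vc=[]
8: 0x32 (blk 12, set 4) → MISS  vc=[60]
9: 0x52 (blk 20, set 4) → MISS  vc=[60, 12]
10: 0x32 (blk 12, set 4) → VC-HIT  vc=[60, 20]
11: 0x3e (blk 15, set 7) → MISS  vc=[60, 20, 23]
12: 0x5e (blk 23, set 7) → VC-HIT  vc=[60, 20, 15]
13: 0x3f (blk 15, set 7) → VC-HIT  vc=[60, 20, 23]

SEQ = [MISS, MISS, L1-HIT, L1-HIT, MISS, L1-HIT, L1-HIT, L1-HIT, MISS, MISS, VC-HIT, MISS, VC-HIT, VC-HIT]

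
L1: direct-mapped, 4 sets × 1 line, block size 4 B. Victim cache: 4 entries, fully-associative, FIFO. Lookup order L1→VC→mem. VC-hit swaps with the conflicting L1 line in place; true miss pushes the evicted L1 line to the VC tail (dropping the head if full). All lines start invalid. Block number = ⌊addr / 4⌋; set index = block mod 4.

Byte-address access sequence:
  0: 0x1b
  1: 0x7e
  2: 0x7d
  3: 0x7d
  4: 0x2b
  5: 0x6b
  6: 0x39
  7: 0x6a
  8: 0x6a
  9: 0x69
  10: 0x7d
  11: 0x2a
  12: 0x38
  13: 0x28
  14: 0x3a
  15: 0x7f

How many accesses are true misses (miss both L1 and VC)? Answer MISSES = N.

MISSES = 5

  [0] addr=0x1b blk=6 s=2: MISS | VC []
  [1] addr=0x7e blk=31 s=3: MISS | VC []
  [2] addr=0x7d blk=31 s=3: L1-HIT | VC []
  [3] addr=0x7d blk=31 s=3: L1-HIT | VC []
  [4] addr=0x2b blk=10 s=2: MISS | VC [6]
  [5] addr=0x6b blk=26 s=2: MISS | VC [6, 10]
  [6] addr=0x39 blk=14 s=2: MISS | VC [6, 10, 26]
  [7] addr=0x6a blk=26 s=2: VC-HIT | VC [6, 10, 14]
  [8] addr=0x6a blk=26 s=2: L1-HIT | VC [6, 10, 14]
  [9] addr=0x69 blk=26 s=2: L1-HIT | VC [6, 10, 14]
  [10] addr=0x7d blk=31 s=3: L1-HIT | VC [6, 10, 14]
  [11] addr=0x2a blk=10 s=2: VC-HIT | VC [6, 26, 14]
  [12] addr=0x38 blk=14 s=2: VC-HIT | VC [6, 26, 10]
  [13] addr=0x28 blk=10 s=2: VC-HIT | VC [6, 26, 14]
  [14] addr=0x3a blk=14 s=2: VC-HIT | VC [6, 26, 10]
  [15] addr=0x7f blk=31 s=3: L1-HIT | VC [6, 26, 10]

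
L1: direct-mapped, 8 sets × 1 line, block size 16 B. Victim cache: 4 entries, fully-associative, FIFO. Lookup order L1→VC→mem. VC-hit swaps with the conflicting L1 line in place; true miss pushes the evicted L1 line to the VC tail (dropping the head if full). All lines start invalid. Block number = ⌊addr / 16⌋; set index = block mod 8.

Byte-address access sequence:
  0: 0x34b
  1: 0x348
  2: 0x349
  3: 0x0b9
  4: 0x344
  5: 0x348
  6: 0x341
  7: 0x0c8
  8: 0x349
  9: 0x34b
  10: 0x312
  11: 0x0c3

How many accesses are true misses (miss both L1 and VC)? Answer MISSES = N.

  [0] addr=0x34b blk=52 s=4: MISS | VC []
  [1] addr=0x348 blk=52 s=4: L1-HIT | VC []
  [2] addr=0x349 blk=52 s=4: L1-HIT | VC []
  [3] addr=0xb9 blk=11 s=3: MISS | VC []
  [4] addr=0x344 blk=52 s=4: L1-HIT | VC []
  [5] addr=0x348 blk=52 s=4: L1-HIT | VC []
  [6] addr=0x341 blk=52 s=4: L1-HIT | VC []
  [7] addr=0xc8 blk=12 s=4: MISS | VC [52]
  [8] addr=0x349 blk=52 s=4: VC-HIT | VC [12]
  [9] addr=0x34b blk=52 s=4: L1-HIT | VC [12]
  [10] addr=0x312 blk=49 s=1: MISS | VC [12]
  [11] addr=0xc3 blk=12 s=4: VC-HIT | VC [52]

MISSES = 4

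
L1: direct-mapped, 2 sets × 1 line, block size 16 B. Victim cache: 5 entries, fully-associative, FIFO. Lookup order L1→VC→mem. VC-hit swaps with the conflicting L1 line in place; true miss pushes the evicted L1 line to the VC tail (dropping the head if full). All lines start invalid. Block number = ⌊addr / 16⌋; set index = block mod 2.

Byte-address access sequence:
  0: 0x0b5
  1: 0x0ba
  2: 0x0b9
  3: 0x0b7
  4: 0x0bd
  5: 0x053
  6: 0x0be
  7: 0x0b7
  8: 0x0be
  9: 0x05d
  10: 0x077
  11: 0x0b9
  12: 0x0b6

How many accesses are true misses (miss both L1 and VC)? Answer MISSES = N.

MISSES = 3

#0 0xb5→b11/s1 MISS; vc=[]
#1 0xba→b11/s1 L1-HIT; vc=[]
#2 0xb9→b11/s1 L1-HIT; vc=[]
#3 0xb7→b11/s1 L1-HIT; vc=[]
#4 0xbd→b11/s1 L1-HIT; vc=[]
#5 0x53→b5/s1 MISS; vc=[11]
#6 0xbe→b11/s1 VC-HIT; vc=[5]
#7 0xb7→b11/s1 L1-HIT; vc=[5]
#8 0xbe→b11/s1 L1-HIT; vc=[5]
#9 0x5d→b5/s1 VC-HIT; vc=[11]
#10 0x77→b7/s1 MISS; vc=[11,5]
#11 0xb9→b11/s1 VC-HIT; vc=[7,5]
#12 0xb6→b11/s1 L1-HIT; vc=[7,5]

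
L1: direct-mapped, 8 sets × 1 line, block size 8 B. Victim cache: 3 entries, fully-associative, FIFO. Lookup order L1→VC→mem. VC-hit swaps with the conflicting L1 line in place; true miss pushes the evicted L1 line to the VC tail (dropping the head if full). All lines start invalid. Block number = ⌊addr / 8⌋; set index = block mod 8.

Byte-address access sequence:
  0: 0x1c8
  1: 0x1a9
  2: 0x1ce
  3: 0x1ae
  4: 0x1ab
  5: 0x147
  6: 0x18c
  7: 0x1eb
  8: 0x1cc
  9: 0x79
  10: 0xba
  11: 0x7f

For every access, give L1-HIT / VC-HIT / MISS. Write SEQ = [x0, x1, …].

0: 0x1c8 (blk 57, set 1) → MISS  vc=[]
1: 0x1a9 (blk 53, set 5) → MISS  vc=[]
2: 0x1ce (blk 57, set 1) → L1-HIT  vc=[]
3: 0x1ae (blk 53, set 5) → L1-HIT  vc=[]
4: 0x1ab (blk 53, set 5) → L1-HIT  vc=[]
5: 0x147 (blk 40, set 0) → MISS  vc=[]
6: 0x18c (blk 49, set 1) → MISS  vc=[57]
7: 0x1eb (blk 61, set 5) → MISS  vc=[57, 53]
8: 0x1cc (blk 57, set 1) → VC-HIT  vc=[49, 53]
9: 0x79 (blk 15, set 7) → MISS  vc=[49, 53]
10: 0xba (blk 23, set 7) → MISS  vc=[49, 53, 15]
11: 0x7f (blk 15, set 7) → VC-HIT  vc=[49, 53, 23]

SEQ = [MISS, MISS, L1-HIT, L1-HIT, L1-HIT, MISS, MISS, MISS, VC-HIT, MISS, MISS, VC-HIT]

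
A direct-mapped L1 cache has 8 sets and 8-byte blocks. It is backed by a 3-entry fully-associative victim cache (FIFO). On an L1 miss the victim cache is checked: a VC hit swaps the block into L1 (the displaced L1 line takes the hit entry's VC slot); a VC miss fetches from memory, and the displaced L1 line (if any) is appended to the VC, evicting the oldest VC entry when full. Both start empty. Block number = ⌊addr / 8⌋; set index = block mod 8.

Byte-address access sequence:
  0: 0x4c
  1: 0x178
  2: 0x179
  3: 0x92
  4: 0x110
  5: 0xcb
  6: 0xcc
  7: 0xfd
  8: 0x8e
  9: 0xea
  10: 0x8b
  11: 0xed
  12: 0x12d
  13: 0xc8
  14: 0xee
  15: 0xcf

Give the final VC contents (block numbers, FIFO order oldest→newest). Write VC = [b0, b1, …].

0: 0x4c (blk 9, set 1) → MISS  vc=[]
1: 0x178 (blk 47, set 7) → MISS  vc=[]
2: 0x179 (blk 47, set 7) → L1-HIT  vc=[]
3: 0x92 (blk 18, set 2) → MISS  vc=[]
4: 0x110 (blk 34, set 2) → MISS  vc=[18]
5: 0xcb (blk 25, set 1) → MISS  vc=[18, 9]
6: 0xcc (blk 25, set 1) → L1-HIT  vc=[18, 9]
7: 0xfd (blk 31, set 7) → MISS  vc=[18, 9, 47]
8: 0x8e (blk 17, set 1) → MISS  vc=[9, 47, 25]
9: 0xea (blk 29, set 5) → MISS  vc=[9, 47, 25]
10: 0x8b (blk 17, set 1) → L1-HIT  vc=[9, 47, 25]
11: 0xed (blk 29, set 5) → L1-HIT  vc=[9, 47, 25]
12: 0x12d (blk 37, set 5) → MISS  vc=[47, 25, 29]
13: 0xc8 (blk 25, set 1) → VC-HIT  vc=[47, 17, 29]
14: 0xee (blk 29, set 5) → VC-HIT  vc=[47, 17, 37]
15: 0xcf (blk 25, set 1) → L1-HIT  vc=[47, 17, 37]

VC = [47, 17, 37]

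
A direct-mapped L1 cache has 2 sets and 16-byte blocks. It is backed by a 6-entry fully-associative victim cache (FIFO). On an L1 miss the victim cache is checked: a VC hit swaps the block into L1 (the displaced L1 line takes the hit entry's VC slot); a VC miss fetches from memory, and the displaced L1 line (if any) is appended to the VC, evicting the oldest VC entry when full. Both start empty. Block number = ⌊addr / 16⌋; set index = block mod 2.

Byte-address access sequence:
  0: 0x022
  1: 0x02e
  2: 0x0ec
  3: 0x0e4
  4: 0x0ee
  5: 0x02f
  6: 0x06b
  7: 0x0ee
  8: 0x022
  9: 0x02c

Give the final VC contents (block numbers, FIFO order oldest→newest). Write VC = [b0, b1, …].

VC = [6, 14]

  [0] addr=0x22 blk=2 s=0: MISS | VC []
  [1] addr=0x2e blk=2 s=0: L1-HIT | VC []
  [2] addr=0xec blk=14 s=0: MISS | VC [2]
  [3] addr=0xe4 blk=14 s=0: L1-HIT | VC [2]
  [4] addr=0xee blk=14 s=0: L1-HIT | VC [2]
  [5] addr=0x2f blk=2 s=0: VC-HIT | VC [14]
  [6] addr=0x6b blk=6 s=0: MISS | VC [14, 2]
  [7] addr=0xee blk=14 s=0: VC-HIT | VC [6, 2]
  [8] addr=0x22 blk=2 s=0: VC-HIT | VC [6, 14]
  [9] addr=0x2c blk=2 s=0: L1-HIT | VC [6, 14]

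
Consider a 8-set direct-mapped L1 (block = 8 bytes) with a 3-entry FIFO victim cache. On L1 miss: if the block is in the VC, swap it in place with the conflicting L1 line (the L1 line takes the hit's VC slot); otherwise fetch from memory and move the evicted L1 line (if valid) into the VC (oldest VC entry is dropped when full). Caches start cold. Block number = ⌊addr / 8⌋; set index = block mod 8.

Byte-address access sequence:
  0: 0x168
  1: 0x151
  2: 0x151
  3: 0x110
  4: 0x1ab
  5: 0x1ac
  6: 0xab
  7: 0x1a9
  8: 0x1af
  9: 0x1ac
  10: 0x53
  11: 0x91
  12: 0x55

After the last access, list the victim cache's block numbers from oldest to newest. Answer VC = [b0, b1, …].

0: 0x168 (blk 45, set 5) → MISS  vc=[]
1: 0x151 (blk 42, set 2) → MISS  vc=[]
2: 0x151 (blk 42, set 2) → L1-HIT  vc=[]
3: 0x110 (blk 34, set 2) → MISS  vc=[42]
4: 0x1ab (blk 53, set 5) → MISS  vc=[42, 45]
5: 0x1ac (blk 53, set 5) → L1-HIT  vc=[42, 45]
6: 0xab (blk 21, set 5) → MISS  vc=[42, 45, 53]
7: 0x1a9 (blk 53, set 5) → VC-HIT  vc=[42, 45, 21]
8: 0x1af (blk 53, set 5) → L1-HIT  vc=[42, 45, 21]
9: 0x1ac (blk 53, set 5) → L1-HIT  vc=[42, 45, 21]
10: 0x53 (blk 10, set 2) → MISS  vc=[45, 21, 34]
11: 0x91 (blk 18, set 2) → MISS  vc=[21, 34, 10]
12: 0x55 (blk 10, set 2) → VC-HIT  vc=[21, 34, 18]

VC = [21, 34, 18]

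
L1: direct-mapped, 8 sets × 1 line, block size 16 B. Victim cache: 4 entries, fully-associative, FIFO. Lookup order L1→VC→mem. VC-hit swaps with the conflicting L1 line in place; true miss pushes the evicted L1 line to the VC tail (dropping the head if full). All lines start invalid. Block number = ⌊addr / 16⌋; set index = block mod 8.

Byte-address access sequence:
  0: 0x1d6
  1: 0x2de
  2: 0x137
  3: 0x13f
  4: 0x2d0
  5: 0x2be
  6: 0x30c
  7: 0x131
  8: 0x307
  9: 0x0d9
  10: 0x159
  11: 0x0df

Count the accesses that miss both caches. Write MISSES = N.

0: 0x1d6 (blk 29, set 5) → MISS  vc=[]
1: 0x2de (blk 45, set 5) → MISS  vc=[29]
2: 0x137 (blk 19, set 3) → MISS  vc=[29]
3: 0x13f (blk 19, set 3) → L1-HIT  vc=[29]
4: 0x2d0 (blk 45, set 5) → L1-HIT  vc=[29]
5: 0x2be (blk 43, set 3) → MISS  vc=[29, 19]
6: 0x30c (blk 48, set 0) → MISS  vc=[29, 19]
7: 0x131 (blk 19, set 3) → VC-HIT  vc=[29, 43]
8: 0x307 (blk 48, set 0) → L1-HIT  vc=[29, 43]
9: 0xd9 (blk 13, set 5) → MISS  vc=[29, 43, 45]
10: 0x159 (blk 21, set 5) → MISS  vc=[29, 43, 45, 13]
11: 0xdf (blk 13, set 5) → VC-HIT  vc=[29, 43, 45, 21]

MISSES = 7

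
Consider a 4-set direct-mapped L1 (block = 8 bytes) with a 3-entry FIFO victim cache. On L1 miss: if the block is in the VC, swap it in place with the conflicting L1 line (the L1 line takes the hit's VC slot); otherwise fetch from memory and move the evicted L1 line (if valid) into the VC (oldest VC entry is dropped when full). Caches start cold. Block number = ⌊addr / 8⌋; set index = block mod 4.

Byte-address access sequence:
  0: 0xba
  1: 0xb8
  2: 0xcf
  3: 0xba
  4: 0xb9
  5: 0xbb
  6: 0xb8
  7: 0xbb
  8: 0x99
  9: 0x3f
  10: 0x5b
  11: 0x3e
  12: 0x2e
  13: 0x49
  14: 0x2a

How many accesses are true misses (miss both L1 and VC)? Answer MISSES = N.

MISSES = 7

#0 0xba→b23/s3 MISS; vc=[]
#1 0xb8→b23/s3 L1-HIT; vc=[]
#2 0xcf→b25/s1 MISS; vc=[]
#3 0xba→b23/s3 L1-HIT; vc=[]
#4 0xb9→b23/s3 L1-HIT; vc=[]
#5 0xbb→b23/s3 L1-HIT; vc=[]
#6 0xb8→b23/s3 L1-HIT; vc=[]
#7 0xbb→b23/s3 L1-HIT; vc=[]
#8 0x99→b19/s3 MISS; vc=[23]
#9 0x3f→b7/s3 MISS; vc=[23,19]
#10 0x5b→b11/s3 MISS; vc=[23,19,7]
#11 0x3e→b7/s3 VC-HIT; vc=[23,19,11]
#12 0x2e→b5/s1 MISS; vc=[19,11,25]
#13 0x49→b9/s1 MISS; vc=[11,25,5]
#14 0x2a→b5/s1 VC-HIT; vc=[11,25,9]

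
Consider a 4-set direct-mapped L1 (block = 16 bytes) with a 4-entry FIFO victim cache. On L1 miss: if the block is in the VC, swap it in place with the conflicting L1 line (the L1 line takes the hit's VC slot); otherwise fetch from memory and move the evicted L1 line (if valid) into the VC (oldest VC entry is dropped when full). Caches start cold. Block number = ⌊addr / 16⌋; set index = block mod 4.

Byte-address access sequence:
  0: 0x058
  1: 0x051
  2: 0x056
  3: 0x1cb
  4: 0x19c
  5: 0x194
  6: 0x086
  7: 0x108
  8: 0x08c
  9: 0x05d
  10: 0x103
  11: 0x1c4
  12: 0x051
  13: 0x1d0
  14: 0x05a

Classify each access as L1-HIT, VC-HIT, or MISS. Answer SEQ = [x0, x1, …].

SEQ = [MISS, L1-HIT, L1-HIT, MISS, MISS, L1-HIT, MISS, MISS, VC-HIT, VC-HIT, VC-HIT, VC-HIT, L1-HIT, MISS, VC-HIT]

0: 0x58 (blk 5, set 1) → MISS  vc=[]
1: 0x51 (blk 5, set 1) → L1-HIT  vc=[]
2: 0x56 (blk 5, set 1) → L1-HIT  vc=[]
3: 0x1cb (blk 28, set 0) → MISS  vc=[]
4: 0x19c (blk 25, set 1) → MISS  vc=[5]
5: 0x194 (blk 25, set 1) → L1-HIT  vc=[5]
6: 0x86 (blk 8, set 0) → MISS  vc=[5, 28]
7: 0x108 (blk 16, set 0) → MISS  vc=[5, 28, 8]
8: 0x8c (blk 8, set 0) → VC-HIT  vc=[5, 28, 16]
9: 0x5d (blk 5, set 1) → VC-HIT  vc=[25, 28, 16]
10: 0x103 (blk 16, set 0) → VC-HIT  vc=[25, 28, 8]
11: 0x1c4 (blk 28, set 0) → VC-HIT  vc=[25, 16, 8]
12: 0x51 (blk 5, set 1) → L1-HIT  vc=[25, 16, 8]
13: 0x1d0 (blk 29, set 1) → MISS  vc=[25, 16, 8, 5]
14: 0x5a (blk 5, set 1) → VC-HIT  vc=[25, 16, 8, 29]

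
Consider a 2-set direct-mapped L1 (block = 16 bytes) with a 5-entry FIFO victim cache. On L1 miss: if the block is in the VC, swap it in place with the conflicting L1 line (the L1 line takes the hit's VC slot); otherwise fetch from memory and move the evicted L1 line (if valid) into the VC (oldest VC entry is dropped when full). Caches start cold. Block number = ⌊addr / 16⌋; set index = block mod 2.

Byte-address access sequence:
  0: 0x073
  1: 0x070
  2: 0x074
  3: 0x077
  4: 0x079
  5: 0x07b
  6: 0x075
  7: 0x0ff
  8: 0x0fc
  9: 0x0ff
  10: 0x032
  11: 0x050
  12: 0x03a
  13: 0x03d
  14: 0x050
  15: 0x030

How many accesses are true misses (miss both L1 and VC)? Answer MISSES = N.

  [0] addr=0x73 blk=7 s=1: MISS | VC []
  [1] addr=0x70 blk=7 s=1: L1-HIT | VC []
  [2] addr=0x74 blk=7 s=1: L1-HIT | VC []
  [3] addr=0x77 blk=7 s=1: L1-HIT | VC []
  [4] addr=0x79 blk=7 s=1: L1-HIT | VC []
  [5] addr=0x7b blk=7 s=1: L1-HIT | VC []
  [6] addr=0x75 blk=7 s=1: L1-HIT | VC []
  [7] addr=0xff blk=15 s=1: MISS | VC [7]
  [8] addr=0xfc blk=15 s=1: L1-HIT | VC [7]
  [9] addr=0xff blk=15 s=1: L1-HIT | VC [7]
  [10] addr=0x32 blk=3 s=1: MISS | VC [7, 15]
  [11] addr=0x50 blk=5 s=1: MISS | VC [7, 15, 3]
  [12] addr=0x3a blk=3 s=1: VC-HIT | VC [7, 15, 5]
  [13] addr=0x3d blk=3 s=1: L1-HIT | VC [7, 15, 5]
  [14] addr=0x50 blk=5 s=1: VC-HIT | VC [7, 15, 3]
  [15] addr=0x30 blk=3 s=1: VC-HIT | VC [7, 15, 5]

MISSES = 4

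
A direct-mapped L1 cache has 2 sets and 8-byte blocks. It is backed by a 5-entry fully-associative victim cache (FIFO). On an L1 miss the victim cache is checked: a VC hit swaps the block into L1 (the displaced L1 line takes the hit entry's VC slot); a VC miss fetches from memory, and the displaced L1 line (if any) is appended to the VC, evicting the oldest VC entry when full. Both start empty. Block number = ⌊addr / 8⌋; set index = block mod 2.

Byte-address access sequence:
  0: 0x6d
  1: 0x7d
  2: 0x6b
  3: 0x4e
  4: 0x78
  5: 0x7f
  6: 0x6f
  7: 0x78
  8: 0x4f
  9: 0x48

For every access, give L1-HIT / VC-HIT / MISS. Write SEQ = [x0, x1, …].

#0 0x6d→b13/s1 MISS; vc=[]
#1 0x7d→b15/s1 MISS; vc=[13]
#2 0x6b→b13/s1 VC-HIT; vc=[15]
#3 0x4e→b9/s1 MISS; vc=[15,13]
#4 0x78→b15/s1 VC-HIT; vc=[9,13]
#5 0x7f→b15/s1 L1-HIT; vc=[9,13]
#6 0x6f→b13/s1 VC-HIT; vc=[9,15]
#7 0x78→b15/s1 VC-HIT; vc=[9,13]
#8 0x4f→b9/s1 VC-HIT; vc=[15,13]
#9 0x48→b9/s1 L1-HIT; vc=[15,13]

SEQ = [MISS, MISS, VC-HIT, MISS, VC-HIT, L1-HIT, VC-HIT, VC-HIT, VC-HIT, L1-HIT]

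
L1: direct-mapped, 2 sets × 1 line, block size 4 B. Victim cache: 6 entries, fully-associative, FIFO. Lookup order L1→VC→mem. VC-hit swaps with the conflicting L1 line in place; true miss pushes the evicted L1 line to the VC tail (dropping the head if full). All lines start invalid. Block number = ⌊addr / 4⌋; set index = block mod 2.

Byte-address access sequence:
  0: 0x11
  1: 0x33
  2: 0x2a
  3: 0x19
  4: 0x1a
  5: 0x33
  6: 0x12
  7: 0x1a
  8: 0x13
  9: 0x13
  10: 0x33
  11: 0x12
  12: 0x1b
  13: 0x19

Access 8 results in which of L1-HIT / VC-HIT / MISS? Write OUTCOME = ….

OUTCOME = VC-HIT

  [0] addr=0x11 blk=4 s=0: MISS | VC []
  [1] addr=0x33 blk=12 s=0: MISS | VC [4]
  [2] addr=0x2a blk=10 s=0: MISS | VC [4, 12]
  [3] addr=0x19 blk=6 s=0: MISS | VC [4, 12, 10]
  [4] addr=0x1a blk=6 s=0: L1-HIT | VC [4, 12, 10]
  [5] addr=0x33 blk=12 s=0: VC-HIT | VC [4, 6, 10]
  [6] addr=0x12 blk=4 s=0: VC-HIT | VC [12, 6, 10]
  [7] addr=0x1a blk=6 s=0: VC-HIT | VC [12, 4, 10]
  [8] addr=0x13 blk=4 s=0: VC-HIT | VC [12, 6, 10]
  [9] addr=0x13 blk=4 s=0: L1-HIT | VC [12, 6, 10]
  [10] addr=0x33 blk=12 s=0: VC-HIT | VC [4, 6, 10]
  [11] addr=0x12 blk=4 s=0: VC-HIT | VC [12, 6, 10]
  [12] addr=0x1b blk=6 s=0: VC-HIT | VC [12, 4, 10]
  [13] addr=0x19 blk=6 s=0: L1-HIT | VC [12, 4, 10]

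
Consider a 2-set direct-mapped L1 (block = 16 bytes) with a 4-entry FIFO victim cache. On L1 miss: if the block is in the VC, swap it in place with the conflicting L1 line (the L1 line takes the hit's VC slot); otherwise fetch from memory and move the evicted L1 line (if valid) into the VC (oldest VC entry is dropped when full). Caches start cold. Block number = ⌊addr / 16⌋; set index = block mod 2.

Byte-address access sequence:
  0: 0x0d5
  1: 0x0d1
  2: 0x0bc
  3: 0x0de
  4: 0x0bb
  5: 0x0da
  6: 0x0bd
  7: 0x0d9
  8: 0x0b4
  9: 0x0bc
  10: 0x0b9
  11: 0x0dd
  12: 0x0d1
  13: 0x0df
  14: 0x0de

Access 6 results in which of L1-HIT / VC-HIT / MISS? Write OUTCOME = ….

OUTCOME = VC-HIT

#0 0xd5→b13/s1 MISS; vc=[]
#1 0xd1→b13/s1 L1-HIT; vc=[]
#2 0xbc→b11/s1 MISS; vc=[13]
#3 0xde→b13/s1 VC-HIT; vc=[11]
#4 0xbb→b11/s1 VC-HIT; vc=[13]
#5 0xda→b13/s1 VC-HIT; vc=[11]
#6 0xbd→b11/s1 VC-HIT; vc=[13]
#7 0xd9→b13/s1 VC-HIT; vc=[11]
#8 0xb4→b11/s1 VC-HIT; vc=[13]
#9 0xbc→b11/s1 L1-HIT; vc=[13]
#10 0xb9→b11/s1 L1-HIT; vc=[13]
#11 0xdd→b13/s1 VC-HIT; vc=[11]
#12 0xd1→b13/s1 L1-HIT; vc=[11]
#13 0xdf→b13/s1 L1-HIT; vc=[11]
#14 0xde→b13/s1 L1-HIT; vc=[11]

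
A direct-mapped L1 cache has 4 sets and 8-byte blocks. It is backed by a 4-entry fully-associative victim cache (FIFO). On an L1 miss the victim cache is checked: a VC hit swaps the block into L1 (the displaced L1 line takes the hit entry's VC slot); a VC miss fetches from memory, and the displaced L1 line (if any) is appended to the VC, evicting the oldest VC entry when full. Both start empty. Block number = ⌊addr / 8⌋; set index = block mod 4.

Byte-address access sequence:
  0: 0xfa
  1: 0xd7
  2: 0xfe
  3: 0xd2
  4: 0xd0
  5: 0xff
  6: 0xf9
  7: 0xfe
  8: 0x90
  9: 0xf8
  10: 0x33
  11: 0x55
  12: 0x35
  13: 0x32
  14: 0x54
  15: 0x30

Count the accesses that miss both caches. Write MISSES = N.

0: 0xfa (blk 31, set 3) → MISS  vc=[]
1: 0xd7 (blk 26, set 2) → MISS  vc=[]
2: 0xfe (blk 31, set 3) → L1-HIT  vc=[]
3: 0xd2 (blk 26, set 2) → L1-HIT  vc=[]
4: 0xd0 (blk 26, set 2) → L1-HIT  vc=[]
5: 0xff (blk 31, set 3) → L1-HIT  vc=[]
6: 0xf9 (blk 31, set 3) → L1-HIT  vc=[]
7: 0xfe (blk 31, set 3) → L1-HIT  vc=[]
8: 0x90 (blk 18, set 2) → MISS  vc=[26]
9: 0xf8 (blk 31, set 3) → L1-HIT  vc=[26]
10: 0x33 (blk 6, set 2) → MISS  vc=[26, 18]
11: 0x55 (blk 10, set 2) → MISS  vc=[26, 18, 6]
12: 0x35 (blk 6, set 2) → VC-HIT  vc=[26, 18, 10]
13: 0x32 (blk 6, set 2) → L1-HIT  vc=[26, 18, 10]
14: 0x54 (blk 10, set 2) → VC-HIT  vc=[26, 18, 6]
15: 0x30 (blk 6, set 2) → VC-HIT  vc=[26, 18, 10]

MISSES = 5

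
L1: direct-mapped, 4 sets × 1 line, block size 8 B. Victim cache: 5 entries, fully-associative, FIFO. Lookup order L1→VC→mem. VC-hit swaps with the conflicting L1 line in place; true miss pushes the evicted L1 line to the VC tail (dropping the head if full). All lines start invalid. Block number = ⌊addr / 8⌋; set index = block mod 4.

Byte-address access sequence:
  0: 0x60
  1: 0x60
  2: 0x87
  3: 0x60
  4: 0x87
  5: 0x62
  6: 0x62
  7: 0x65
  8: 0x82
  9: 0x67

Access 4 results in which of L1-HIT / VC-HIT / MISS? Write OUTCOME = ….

OUTCOME = VC-HIT

  [0] addr=0x60 blk=12 s=0: MISS | VC []
  [1] addr=0x60 blk=12 s=0: L1-HIT | VC []
  [2] addr=0x87 blk=16 s=0: MISS | VC [12]
  [3] addr=0x60 blk=12 s=0: VC-HIT | VC [16]
  [4] addr=0x87 blk=16 s=0: VC-HIT | VC [12]
  [5] addr=0x62 blk=12 s=0: VC-HIT | VC [16]
  [6] addr=0x62 blk=12 s=0: L1-HIT | VC [16]
  [7] addr=0x65 blk=12 s=0: L1-HIT | VC [16]
  [8] addr=0x82 blk=16 s=0: VC-HIT | VC [12]
  [9] addr=0x67 blk=12 s=0: VC-HIT | VC [16]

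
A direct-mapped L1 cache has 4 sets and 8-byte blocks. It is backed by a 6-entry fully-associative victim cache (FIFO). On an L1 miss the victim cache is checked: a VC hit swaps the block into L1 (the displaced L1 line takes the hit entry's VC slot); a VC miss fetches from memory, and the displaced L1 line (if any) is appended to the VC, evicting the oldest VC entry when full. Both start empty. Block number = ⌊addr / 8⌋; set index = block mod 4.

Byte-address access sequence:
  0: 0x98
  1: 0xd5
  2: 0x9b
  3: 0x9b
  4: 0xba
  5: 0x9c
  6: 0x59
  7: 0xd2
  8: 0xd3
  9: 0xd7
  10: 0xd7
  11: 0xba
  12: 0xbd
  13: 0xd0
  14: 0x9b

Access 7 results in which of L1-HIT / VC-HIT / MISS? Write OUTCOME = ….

  [0] addr=0x98 blk=19 s=3: MISS | VC []
  [1] addr=0xd5 blk=26 s=2: MISS | VC []
  [2] addr=0x9b blk=19 s=3: L1-HIT | VC []
  [3] addr=0x9b blk=19 s=3: L1-HIT | VC []
  [4] addr=0xba blk=23 s=3: MISS | VC [19]
  [5] addr=0x9c blk=19 s=3: VC-HIT | VC [23]
  [6] addr=0x59 blk=11 s=3: MISS | VC [23, 19]
  [7] addr=0xd2 blk=26 s=2: L1-HIT | VC [23, 19]
  [8] addr=0xd3 blk=26 s=2: L1-HIT | VC [23, 19]
  [9] addr=0xd7 blk=26 s=2: L1-HIT | VC [23, 19]
  [10] addr=0xd7 blk=26 s=2: L1-HIT | VC [23, 19]
  [11] addr=0xba blk=23 s=3: VC-HIT | VC [11, 19]
  [12] addr=0xbd blk=23 s=3: L1-HIT | VC [11, 19]
  [13] addr=0xd0 blk=26 s=2: L1-HIT | VC [11, 19]
  [14] addr=0x9b blk=19 s=3: VC-HIT | VC [11, 23]

OUTCOME = L1-HIT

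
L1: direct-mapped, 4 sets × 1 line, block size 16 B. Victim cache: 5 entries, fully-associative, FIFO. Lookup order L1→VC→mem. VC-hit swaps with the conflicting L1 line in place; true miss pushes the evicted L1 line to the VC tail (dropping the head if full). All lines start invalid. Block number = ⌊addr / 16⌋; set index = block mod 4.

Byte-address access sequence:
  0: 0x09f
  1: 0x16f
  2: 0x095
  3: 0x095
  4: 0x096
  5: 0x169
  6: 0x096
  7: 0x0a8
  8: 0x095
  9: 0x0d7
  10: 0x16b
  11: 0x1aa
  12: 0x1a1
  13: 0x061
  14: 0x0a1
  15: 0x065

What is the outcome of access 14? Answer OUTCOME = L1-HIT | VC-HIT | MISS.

#0 0x9f→b9/s1 MISS; vc=[]
#1 0x16f→b22/s2 MISS; vc=[]
#2 0x95→b9/s1 L1-HIT; vc=[]
#3 0x95→b9/s1 L1-HIT; vc=[]
#4 0x96→b9/s1 L1-HIT; vc=[]
#5 0x169→b22/s2 L1-HIT; vc=[]
#6 0x96→b9/s1 L1-HIT; vc=[]
#7 0xa8→b10/s2 MISS; vc=[22]
#8 0x95→b9/s1 L1-HIT; vc=[22]
#9 0xd7→b13/s1 MISS; vc=[22,9]
#10 0x16b→b22/s2 VC-HIT; vc=[10,9]
#11 0x1aa→b26/s2 MISS; vc=[10,9,22]
#12 0x1a1→b26/s2 L1-HIT; vc=[10,9,22]
#13 0x61→b6/s2 MISS; vc=[10,9,22,26]
#14 0xa1→b10/s2 VC-HIT; vc=[6,9,22,26]
#15 0x65→b6/s2 VC-HIT; vc=[10,9,22,26]

OUTCOME = VC-HIT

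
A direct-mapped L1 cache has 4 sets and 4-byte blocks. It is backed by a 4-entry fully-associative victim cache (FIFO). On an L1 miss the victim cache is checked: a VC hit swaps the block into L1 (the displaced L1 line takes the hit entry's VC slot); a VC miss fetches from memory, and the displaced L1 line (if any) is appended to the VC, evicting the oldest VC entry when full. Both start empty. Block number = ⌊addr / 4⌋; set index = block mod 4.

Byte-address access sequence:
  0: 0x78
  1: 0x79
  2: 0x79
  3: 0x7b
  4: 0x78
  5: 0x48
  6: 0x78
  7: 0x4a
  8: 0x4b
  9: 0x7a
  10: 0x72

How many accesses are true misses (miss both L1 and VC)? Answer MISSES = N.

  [0] addr=0x78 blk=30 s=2: MISS | VC []
  [1] addr=0x79 blk=30 s=2: L1-HIT | VC []
  [2] addr=0x79 blk=30 s=2: L1-HIT | VC []
  [3] addr=0x7b blk=30 s=2: L1-HIT | VC []
  [4] addr=0x78 blk=30 s=2: L1-HIT | VC []
  [5] addr=0x48 blk=18 s=2: MISS | VC [30]
  [6] addr=0x78 blk=30 s=2: VC-HIT | VC [18]
  [7] addr=0x4a blk=18 s=2: VC-HIT | VC [30]
  [8] addr=0x4b blk=18 s=2: L1-HIT | VC [30]
  [9] addr=0x7a blk=30 s=2: VC-HIT | VC [18]
  [10] addr=0x72 blk=28 s=0: MISS | VC [18]

MISSES = 3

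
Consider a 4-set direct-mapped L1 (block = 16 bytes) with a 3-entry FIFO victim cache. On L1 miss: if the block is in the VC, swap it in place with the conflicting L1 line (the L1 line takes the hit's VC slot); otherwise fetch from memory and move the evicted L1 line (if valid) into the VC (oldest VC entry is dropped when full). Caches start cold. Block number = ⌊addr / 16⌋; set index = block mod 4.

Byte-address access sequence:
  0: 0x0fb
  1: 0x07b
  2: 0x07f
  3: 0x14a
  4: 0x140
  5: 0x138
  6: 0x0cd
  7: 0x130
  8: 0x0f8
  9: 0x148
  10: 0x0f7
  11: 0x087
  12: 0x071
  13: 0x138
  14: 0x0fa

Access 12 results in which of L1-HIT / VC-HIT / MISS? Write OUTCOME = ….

  [0] addr=0xfb blk=15 s=3: MISS | VC []
  [1] addr=0x7b blk=7 s=3: MISS | VC [15]
  [2] addr=0x7f blk=7 s=3: L1-HIT | VC [15]
  [3] addr=0x14a blk=20 s=0: MISS | VC [15]
  [4] addr=0x140 blk=20 s=0: L1-HIT | VC [15]
  [5] addr=0x138 blk=19 s=3: MISS | VC [15, 7]
  [6] addr=0xcd blk=12 s=0: MISS | VC [15, 7, 20]
  [7] addr=0x130 blk=19 s=3: L1-HIT | VC [15, 7, 20]
  [8] addr=0xf8 blk=15 s=3: VC-HIT | VC [19, 7, 20]
  [9] addr=0x148 blk=20 s=0: VC-HIT | VC [19, 7, 12]
  [10] addr=0xf7 blk=15 s=3: L1-HIT | VC [19, 7, 12]
  [11] addr=0x87 blk=8 s=0: MISS | VC [7, 12, 20]
  [12] addr=0x71 blk=7 s=3: VC-HIT | VC [15, 12, 20]
  [13] addr=0x138 blk=19 s=3: MISS | VC [12, 20, 7]
  [14] addr=0xfa blk=15 s=3: MISS | VC [20, 7, 19]

OUTCOME = VC-HIT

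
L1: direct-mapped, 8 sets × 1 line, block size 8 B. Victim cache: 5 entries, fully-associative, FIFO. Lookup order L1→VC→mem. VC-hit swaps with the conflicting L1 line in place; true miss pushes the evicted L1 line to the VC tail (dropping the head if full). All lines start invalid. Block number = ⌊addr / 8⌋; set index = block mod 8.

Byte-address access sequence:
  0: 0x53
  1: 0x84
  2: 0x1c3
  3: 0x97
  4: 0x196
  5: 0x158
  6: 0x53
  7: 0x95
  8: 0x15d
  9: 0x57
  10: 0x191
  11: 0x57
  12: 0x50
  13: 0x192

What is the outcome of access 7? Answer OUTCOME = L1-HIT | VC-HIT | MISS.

  [0] addr=0x53 blk=10 s=2: MISS | VC []
  [1] addr=0x84 blk=16 s=0: MISS | VC []
  [2] addr=0x1c3 blk=56 s=0: MISS | VC [16]
  [3] addr=0x97 blk=18 s=2: MISS | VC [16, 10]
  [4] addr=0x196 blk=50 s=2: MISS | VC [16, 10, 18]
  [5] addr=0x158 blk=43 s=3: MISS | VC [16, 10, 18]
  [6] addr=0x53 blk=10 s=2: VC-HIT | VC [16, 50, 18]
  [7] addr=0x95 blk=18 s=2: VC-HIT | VC [16, 50, 10]
  [8] addr=0x15d blk=43 s=3: L1-HIT | VC [16, 50, 10]
  [9] addr=0x57 blk=10 s=2: VC-HIT | VC [16, 50, 18]
  [10] addr=0x191 blk=50 s=2: VC-HIT | VC [16, 10, 18]
  [11] addr=0x57 blk=10 s=2: VC-HIT | VC [16, 50, 18]
  [12] addr=0x50 blk=10 s=2: L1-HIT | VC [16, 50, 18]
  [13] addr=0x192 blk=50 s=2: VC-HIT | VC [16, 10, 18]

OUTCOME = VC-HIT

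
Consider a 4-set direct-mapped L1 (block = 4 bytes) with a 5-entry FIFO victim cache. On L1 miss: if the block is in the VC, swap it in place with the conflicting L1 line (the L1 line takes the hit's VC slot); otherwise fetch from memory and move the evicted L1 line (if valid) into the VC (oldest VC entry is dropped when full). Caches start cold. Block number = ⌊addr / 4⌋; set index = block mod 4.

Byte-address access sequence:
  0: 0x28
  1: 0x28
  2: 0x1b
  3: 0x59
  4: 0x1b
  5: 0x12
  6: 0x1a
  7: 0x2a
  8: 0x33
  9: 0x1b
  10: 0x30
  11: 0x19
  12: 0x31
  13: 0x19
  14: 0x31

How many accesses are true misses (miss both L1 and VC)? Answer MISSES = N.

#0 0x28→b10/s2 MISS; vc=[]
#1 0x28→b10/s2 L1-HIT; vc=[]
#2 0x1b→b6/s2 MISS; vc=[10]
#3 0x59→b22/s2 MISS; vc=[10,6]
#4 0x1b→b6/s2 VC-HIT; vc=[10,22]
#5 0x12→b4/s0 MISS; vc=[10,22]
#6 0x1a→b6/s2 L1-HIT; vc=[10,22]
#7 0x2a→b10/s2 VC-HIT; vc=[6,22]
#8 0x33→b12/s0 MISS; vc=[6,22,4]
#9 0x1b→b6/s2 VC-HIT; vc=[10,22,4]
#10 0x30→b12/s0 L1-HIT; vc=[10,22,4]
#11 0x19→b6/s2 L1-HIT; vc=[10,22,4]
#12 0x31→b12/s0 L1-HIT; vc=[10,22,4]
#13 0x19→b6/s2 L1-HIT; vc=[10,22,4]
#14 0x31→b12/s0 L1-HIT; vc=[10,22,4]

MISSES = 5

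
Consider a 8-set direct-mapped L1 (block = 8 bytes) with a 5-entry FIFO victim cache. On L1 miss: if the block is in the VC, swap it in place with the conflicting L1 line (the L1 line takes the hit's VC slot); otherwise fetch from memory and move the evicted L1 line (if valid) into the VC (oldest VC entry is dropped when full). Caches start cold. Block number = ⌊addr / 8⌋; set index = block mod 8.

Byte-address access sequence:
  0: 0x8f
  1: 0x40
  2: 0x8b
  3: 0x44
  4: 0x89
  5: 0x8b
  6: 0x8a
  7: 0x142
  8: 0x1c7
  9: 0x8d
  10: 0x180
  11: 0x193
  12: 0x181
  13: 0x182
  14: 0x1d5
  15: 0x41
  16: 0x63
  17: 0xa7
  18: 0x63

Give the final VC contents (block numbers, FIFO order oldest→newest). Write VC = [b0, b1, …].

0: 0x8f (blk 17, set 1) → MISS  vc=[]
1: 0x40 (blk 8, set 0) → MISS  vc=[]
2: 0x8b (blk 17, set 1) → L1-HIT  vc=[]
3: 0x44 (blk 8, set 0) → L1-HIT  vc=[]
4: 0x89 (blk 17, set 1) → L1-HIT  vc=[]
5: 0x8b (blk 17, set 1) → L1-HIT  vc=[]
6: 0x8a (blk 17, set 1) → L1-HIT  vc=[]
7: 0x142 (blk 40, set 0) → MISS  vc=[8]
8: 0x1c7 (blk 56, set 0) → MISS  vc=[8, 40]
9: 0x8d (blk 17, set 1) → L1-HIT  vc=[8, 40]
10: 0x180 (blk 48, set 0) → MISS  vc=[8, 40, 56]
11: 0x193 (blk 50, set 2) → MISS  vc=[8, 40, 56]
12: 0x181 (blk 48, set 0) → L1-HIT  vc=[8, 40, 56]
13: 0x182 (blk 48, set 0) → L1-HIT  vc=[8, 40, 56]
14: 0x1d5 (blk 58, set 2) → MISS  vc=[8, 40, 56, 50]
15: 0x41 (blk 8, set 0) → VC-HIT  vc=[48, 40, 56, 50]
16: 0x63 (blk 12, set 4) → MISS  vc=[48, 40, 56, 50]
17: 0xa7 (blk 20, set 4) → MISS  vc=[48, 40, 56, 50, 12]
18: 0x63 (blk 12, set 4) → VC-HIT  vc=[48, 40, 56, 50, 20]

VC = [48, 40, 56, 50, 20]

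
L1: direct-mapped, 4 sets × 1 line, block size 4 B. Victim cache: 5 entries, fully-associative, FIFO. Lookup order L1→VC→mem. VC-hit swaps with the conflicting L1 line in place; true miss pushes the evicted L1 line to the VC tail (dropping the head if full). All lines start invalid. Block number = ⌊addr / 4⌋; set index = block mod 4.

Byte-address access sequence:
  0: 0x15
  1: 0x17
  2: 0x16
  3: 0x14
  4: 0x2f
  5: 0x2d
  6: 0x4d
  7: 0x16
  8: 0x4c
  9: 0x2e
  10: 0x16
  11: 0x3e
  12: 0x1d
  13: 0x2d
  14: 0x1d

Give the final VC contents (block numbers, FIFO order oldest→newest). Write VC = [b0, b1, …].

VC = [19, 11, 15]

  [0] addr=0x15 blk=5 s=1: MISS | VC []
  [1] addr=0x17 blk=5 s=1: L1-HIT | VC []
  [2] addr=0x16 blk=5 s=1: L1-HIT | VC []
  [3] addr=0x14 blk=5 s=1: L1-HIT | VC []
  [4] addr=0x2f blk=11 s=3: MISS | VC []
  [5] addr=0x2d blk=11 s=3: L1-HIT | VC []
  [6] addr=0x4d blk=19 s=3: MISS | VC [11]
  [7] addr=0x16 blk=5 s=1: L1-HIT | VC [11]
  [8] addr=0x4c blk=19 s=3: L1-HIT | VC [11]
  [9] addr=0x2e blk=11 s=3: VC-HIT | VC [19]
  [10] addr=0x16 blk=5 s=1: L1-HIT | VC [19]
  [11] addr=0x3e blk=15 s=3: MISS | VC [19, 11]
  [12] addr=0x1d blk=7 s=3: MISS | VC [19, 11, 15]
  [13] addr=0x2d blk=11 s=3: VC-HIT | VC [19, 7, 15]
  [14] addr=0x1d blk=7 s=3: VC-HIT | VC [19, 11, 15]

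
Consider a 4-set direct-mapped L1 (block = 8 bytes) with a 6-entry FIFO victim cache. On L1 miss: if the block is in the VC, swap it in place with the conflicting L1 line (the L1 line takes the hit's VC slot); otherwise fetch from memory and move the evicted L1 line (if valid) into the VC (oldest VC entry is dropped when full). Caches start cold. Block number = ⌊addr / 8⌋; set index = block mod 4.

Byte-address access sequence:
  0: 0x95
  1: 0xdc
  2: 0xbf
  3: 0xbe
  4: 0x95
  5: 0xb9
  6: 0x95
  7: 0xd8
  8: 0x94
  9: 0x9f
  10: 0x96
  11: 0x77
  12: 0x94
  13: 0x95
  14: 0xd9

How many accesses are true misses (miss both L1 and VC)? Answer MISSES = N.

0: 0x95 (blk 18, set 2) → MISS  vc=[]
1: 0xdc (blk 27, set 3) → MISS  vc=[]
2: 0xbf (blk 23, set 3) → MISS  vc=[27]
3: 0xbe (blk 23, set 3) → L1-HIT  vc=[27]
4: 0x95 (blk 18, set 2) → L1-HIT  vc=[27]
5: 0xb9 (blk 23, set 3) → L1-HIT  vc=[27]
6: 0x95 (blk 18, set 2) → L1-HIT  vc=[27]
7: 0xd8 (blk 27, set 3) → VC-HIT  vc=[23]
8: 0x94 (blk 18, set 2) → L1-HIT  vc=[23]
9: 0x9f (blk 19, set 3) → MISS  vc=[23, 27]
10: 0x96 (blk 18, set 2) → L1-HIT  vc=[23, 27]
11: 0x77 (blk 14, set 2) → MISS  vc=[23, 27, 18]
12: 0x94 (blk 18, set 2) → VC-HIT  vc=[23, 27, 14]
13: 0x95 (blk 18, set 2) → L1-HIT  vc=[23, 27, 14]
14: 0xd9 (blk 27, set 3) → VC-HIT  vc=[23, 19, 14]

MISSES = 5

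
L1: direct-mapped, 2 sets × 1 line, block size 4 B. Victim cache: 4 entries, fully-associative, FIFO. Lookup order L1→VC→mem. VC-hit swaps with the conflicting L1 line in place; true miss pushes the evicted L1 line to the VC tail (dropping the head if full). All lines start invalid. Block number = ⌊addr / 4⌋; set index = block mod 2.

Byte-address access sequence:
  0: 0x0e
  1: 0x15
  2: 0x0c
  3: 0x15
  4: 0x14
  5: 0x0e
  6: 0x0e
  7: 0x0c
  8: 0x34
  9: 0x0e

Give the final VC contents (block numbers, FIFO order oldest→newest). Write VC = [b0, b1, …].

#0 0xe→b3/s1 MISS; vc=[]
#1 0x15→b5/s1 MISS; vc=[3]
#2 0xc→b3/s1 VC-HIT; vc=[5]
#3 0x15→b5/s1 VC-HIT; vc=[3]
#4 0x14→b5/s1 L1-HIT; vc=[3]
#5 0xe→b3/s1 VC-HIT; vc=[5]
#6 0xe→b3/s1 L1-HIT; vc=[5]
#7 0xc→b3/s1 L1-HIT; vc=[5]
#8 0x34→b13/s1 MISS; vc=[5,3]
#9 0xe→b3/s1 VC-HIT; vc=[5,13]

VC = [5, 13]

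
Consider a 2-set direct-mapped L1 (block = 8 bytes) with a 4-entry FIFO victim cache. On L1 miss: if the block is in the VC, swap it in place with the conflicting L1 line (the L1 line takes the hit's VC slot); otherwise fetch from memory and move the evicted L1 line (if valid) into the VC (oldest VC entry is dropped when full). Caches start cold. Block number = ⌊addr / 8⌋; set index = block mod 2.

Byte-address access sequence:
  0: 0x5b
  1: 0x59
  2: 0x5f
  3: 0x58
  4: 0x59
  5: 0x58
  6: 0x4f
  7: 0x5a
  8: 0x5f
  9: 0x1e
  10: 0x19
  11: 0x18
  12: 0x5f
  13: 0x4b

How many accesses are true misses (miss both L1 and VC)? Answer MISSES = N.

MISSES = 3

  [0] addr=0x5b blk=11 s=1: MISS | VC []
  [1] addr=0x59 blk=11 s=1: L1-HIT | VC []
  [2] addr=0x5f blk=11 s=1: L1-HIT | VC []
  [3] addr=0x58 blk=11 s=1: L1-HIT | VC []
  [4] addr=0x59 blk=11 s=1: L1-HIT | VC []
  [5] addr=0x58 blk=11 s=1: L1-HIT | VC []
  [6] addr=0x4f blk=9 s=1: MISS | VC [11]
  [7] addr=0x5a blk=11 s=1: VC-HIT | VC [9]
  [8] addr=0x5f blk=11 s=1: L1-HIT | VC [9]
  [9] addr=0x1e blk=3 s=1: MISS | VC [9, 11]
  [10] addr=0x19 blk=3 s=1: L1-HIT | VC [9, 11]
  [11] addr=0x18 blk=3 s=1: L1-HIT | VC [9, 11]
  [12] addr=0x5f blk=11 s=1: VC-HIT | VC [9, 3]
  [13] addr=0x4b blk=9 s=1: VC-HIT | VC [11, 3]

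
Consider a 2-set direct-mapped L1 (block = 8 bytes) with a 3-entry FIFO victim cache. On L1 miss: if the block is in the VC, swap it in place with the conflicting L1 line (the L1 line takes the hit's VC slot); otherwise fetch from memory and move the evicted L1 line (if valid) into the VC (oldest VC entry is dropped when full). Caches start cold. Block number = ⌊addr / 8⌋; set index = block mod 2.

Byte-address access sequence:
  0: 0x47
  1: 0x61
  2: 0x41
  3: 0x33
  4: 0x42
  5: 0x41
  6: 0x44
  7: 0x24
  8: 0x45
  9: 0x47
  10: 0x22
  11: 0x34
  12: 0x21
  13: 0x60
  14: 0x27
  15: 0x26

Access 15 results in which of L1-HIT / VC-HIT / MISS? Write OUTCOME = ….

OUTCOME = L1-HIT

0: 0x47 (blk 8, set 0) → MISS  vc=[]
1: 0x61 (blk 12, set 0) → MISS  vc=[8]
2: 0x41 (blk 8, set 0) → VC-HIT  vc=[12]
3: 0x33 (blk 6, set 0) → MISS  vc=[12, 8]
4: 0x42 (blk 8, set 0) → VC-HIT  vc=[12, 6]
5: 0x41 (blk 8, set 0) → L1-HIT  vc=[12, 6]
6: 0x44 (blk 8, set 0) → L1-HIT  vc=[12, 6]
7: 0x24 (blk 4, set 0) → MISS  vc=[12, 6, 8]
8: 0x45 (blk 8, set 0) → VC-HIT  vc=[12, 6, 4]
9: 0x47 (blk 8, set 0) → L1-HIT  vc=[12, 6, 4]
10: 0x22 (blk 4, set 0) → VC-HIT  vc=[12, 6, 8]
11: 0x34 (blk 6, set 0) → VC-HIT  vc=[12, 4, 8]
12: 0x21 (blk 4, set 0) → VC-HIT  vc=[12, 6, 8]
13: 0x60 (blk 12, set 0) → VC-HIT  vc=[4, 6, 8]
14: 0x27 (blk 4, set 0) → VC-HIT  vc=[12, 6, 8]
15: 0x26 (blk 4, set 0) → L1-HIT  vc=[12, 6, 8]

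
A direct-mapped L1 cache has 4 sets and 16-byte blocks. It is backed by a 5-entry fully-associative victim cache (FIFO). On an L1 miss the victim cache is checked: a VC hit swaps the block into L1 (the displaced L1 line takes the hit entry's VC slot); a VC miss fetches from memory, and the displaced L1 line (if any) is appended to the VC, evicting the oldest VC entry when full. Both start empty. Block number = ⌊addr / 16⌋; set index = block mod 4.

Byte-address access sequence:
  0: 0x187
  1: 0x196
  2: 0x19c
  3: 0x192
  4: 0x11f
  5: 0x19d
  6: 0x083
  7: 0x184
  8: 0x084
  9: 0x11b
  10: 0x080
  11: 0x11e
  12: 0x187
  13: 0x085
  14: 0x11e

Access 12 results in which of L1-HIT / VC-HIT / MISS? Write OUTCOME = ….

OUTCOME = VC-HIT

  [0] addr=0x187 blk=24 s=0: MISS | VC []
  [1] addr=0x196 blk=25 s=1: MISS | VC []
  [2] addr=0x19c blk=25 s=1: L1-HIT | VC []
  [3] addr=0x192 blk=25 s=1: L1-HIT | VC []
  [4] addr=0x11f blk=17 s=1: MISS | VC [25]
  [5] addr=0x19d blk=25 s=1: VC-HIT | VC [17]
  [6] addr=0x83 blk=8 s=0: MISS | VC [17, 24]
  [7] addr=0x184 blk=24 s=0: VC-HIT | VC [17, 8]
  [8] addr=0x84 blk=8 s=0: VC-HIT | VC [17, 24]
  [9] addr=0x11b blk=17 s=1: VC-HIT | VC [25, 24]
  [10] addr=0x80 blk=8 s=0: L1-HIT | VC [25, 24]
  [11] addr=0x11e blk=17 s=1: L1-HIT | VC [25, 24]
  [12] addr=0x187 blk=24 s=0: VC-HIT | VC [25, 8]
  [13] addr=0x85 blk=8 s=0: VC-HIT | VC [25, 24]
  [14] addr=0x11e blk=17 s=1: L1-HIT | VC [25, 24]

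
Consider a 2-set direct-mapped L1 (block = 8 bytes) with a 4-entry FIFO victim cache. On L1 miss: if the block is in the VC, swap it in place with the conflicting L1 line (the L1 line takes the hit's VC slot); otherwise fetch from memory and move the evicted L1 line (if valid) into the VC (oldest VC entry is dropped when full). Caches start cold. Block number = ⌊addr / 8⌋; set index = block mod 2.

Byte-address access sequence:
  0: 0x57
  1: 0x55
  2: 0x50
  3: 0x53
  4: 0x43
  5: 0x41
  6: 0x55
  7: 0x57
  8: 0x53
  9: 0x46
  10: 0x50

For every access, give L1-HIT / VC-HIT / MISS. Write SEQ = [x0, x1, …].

#0 0x57→b10/s0 MISS; vc=[]
#1 0x55→b10/s0 L1-HIT; vc=[]
#2 0x50→b10/s0 L1-HIT; vc=[]
#3 0x53→b10/s0 L1-HIT; vc=[]
#4 0x43→b8/s0 MISS; vc=[10]
#5 0x41→b8/s0 L1-HIT; vc=[10]
#6 0x55→b10/s0 VC-HIT; vc=[8]
#7 0x57→b10/s0 L1-HIT; vc=[8]
#8 0x53→b10/s0 L1-HIT; vc=[8]
#9 0x46→b8/s0 VC-HIT; vc=[10]
#10 0x50→b10/s0 VC-HIT; vc=[8]

SEQ = [MISS, L1-HIT, L1-HIT, L1-HIT, MISS, L1-HIT, VC-HIT, L1-HIT, L1-HIT, VC-HIT, VC-HIT]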